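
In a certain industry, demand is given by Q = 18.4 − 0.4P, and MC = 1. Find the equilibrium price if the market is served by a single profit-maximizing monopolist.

Inverting demand: P = 46 − 2.5Q.
Monopoly sets MR = MC: 46 − 5Q = 1 ⇒ Q = 9, P = 46 − 2.5·9 = 23.5.

P = 23.5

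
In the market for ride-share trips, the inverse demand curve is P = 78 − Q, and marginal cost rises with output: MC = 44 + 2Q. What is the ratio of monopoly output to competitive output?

The monopolist equates marginal revenue to marginal cost: 78 − 2Q = 44 + 2Q, so Q = 8.5. From demand, P = 69.5.
Competitive equilibrium sets price equal to marginal cost: 78 − Q = 44 + 2Q, so Q = 34/3 and P = 200/3.
Ratio Q_m/Q_c = 8.5/(34/3) = 0.75.

Q_m/Q_c = 0.75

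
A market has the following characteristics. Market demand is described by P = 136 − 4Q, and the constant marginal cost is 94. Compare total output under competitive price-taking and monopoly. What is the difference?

Q falls by 5.25

Perfect competition: P = MC = 94, so 136 − 4Q = 94 and Q = 10.5.
The monopolist equates marginal revenue to marginal cost: 136 − 8Q = 94, so Q = 5.25. From demand, P = 115.
Change in total output: 5.25 − 10.5 = −5.25.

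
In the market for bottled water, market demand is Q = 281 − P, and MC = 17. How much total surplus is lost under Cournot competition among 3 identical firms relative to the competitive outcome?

DWL = 2178

Inverting demand: P = 281 − Q.
Competitive firms price at marginal cost: P = 17, giving Q = 264.
Cournot with 3 identical firms: the symmetric best-response condition is 281 − 4q = 17. Each firm produces q = 66, total output Q = 198, price P = 83.
DWL is the triangle between Q = 198 and Q = 264: ½·(264 − 198)·(83 − 17) = 2178.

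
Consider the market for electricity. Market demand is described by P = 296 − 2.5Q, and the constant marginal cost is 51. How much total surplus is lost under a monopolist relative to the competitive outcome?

Under competition P = MC = 51, so Q = (296 − 51)/2.5 = 98.
The monopolist equates marginal revenue to marginal cost: 296 − 5Q = 51, so Q = 49. From demand, P = 173.5.
DWL is the triangle between Q = 49 and Q = 98: ½·(98 − 49)·(173.5 − 51) = 3001.25.

DWL = 3001.25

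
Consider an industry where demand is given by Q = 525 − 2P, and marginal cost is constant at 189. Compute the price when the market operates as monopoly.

P = 225.75

Inverting demand: P = 262.5 − 0.5Q.
The monopolist equates marginal revenue to marginal cost: 262.5 − Q = 189, so Q = 73.5. From demand, P = 225.75.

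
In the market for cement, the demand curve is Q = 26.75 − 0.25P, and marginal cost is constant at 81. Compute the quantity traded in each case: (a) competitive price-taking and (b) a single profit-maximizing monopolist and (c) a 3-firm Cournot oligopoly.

Inverting demand: P = 107 − 4Q.
Perfect competition: P = MC = 81, so 107 − 4Q = 81 and Q = 6.5.
Monopoly sets MR = MC: 107 − 8Q = 81 ⇒ Q = 3.25, P = 107 − 4·3.25 = 94.
Cournot with 3 identical firms: the symmetric best-response condition is 107 − 16q = 81. Each firm produces q = 1.625, total output Q = 4.875, price P = 87.5.

Competition: Q = 6.5; Monopoly: Q = 3.25; Cournot: Q = 4.875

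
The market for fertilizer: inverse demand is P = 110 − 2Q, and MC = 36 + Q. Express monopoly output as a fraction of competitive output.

A monopolist chooses Q where MR = MC. MR = 110 − 4Q; setting this equal to 36 + Q gives Q = 14.8 and P = 80.4.
Competitive equilibrium sets price equal to marginal cost: 110 − 2Q = 36 + Q, so Q = 74/3 and P = 182/3.
Ratio Q_m/Q_c = 14.8/(74/3) = 0.6.

Q_m/Q_c = 0.6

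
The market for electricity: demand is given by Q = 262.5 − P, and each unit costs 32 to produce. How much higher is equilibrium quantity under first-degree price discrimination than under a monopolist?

Q rises by 115.25

Inverting demand: P = 262.5 − Q.
A monopolist chooses Q where MR = MC. MR = 262.5 − 2Q; setting this equal to 32 gives Q = 115.25 and P = 147.25.
Under first-degree price discrimination the firm charges each unit its demand price and produces up to where P = MC, i.e. Q = 230.5. Consumer surplus is zero; producer surplus equals total surplus.
Change in equilibrium quantity: 230.5 − 115.25 = 115.25.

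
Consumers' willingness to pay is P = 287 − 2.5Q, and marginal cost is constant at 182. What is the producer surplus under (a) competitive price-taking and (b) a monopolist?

Perfect competition: P = MC = 182, so 287 − 2.5Q = 182 and Q = 42.
PS = (182 − 182)·42 = 0.
A monopolist chooses Q where MR = MC. MR = 287 − 5Q; setting this equal to 182 gives Q = 21 and P = 234.5.
PS = (234.5 − 182)·21 = 1102.5.

Competition: PS = 0; Monopoly: PS = 1102.5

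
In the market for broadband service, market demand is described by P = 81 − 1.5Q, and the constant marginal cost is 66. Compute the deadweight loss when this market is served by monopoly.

DWL = 18.75

Competitive firms price at marginal cost: P = 66, giving Q = 10.
The monopolist equates marginal revenue to marginal cost: 81 − 3Q = 66, so Q = 5. From demand, P = 73.5.
DWL is the triangle between Q = 5 and Q = 10: ½·(10 − 5)·(73.5 − 66) = 18.75.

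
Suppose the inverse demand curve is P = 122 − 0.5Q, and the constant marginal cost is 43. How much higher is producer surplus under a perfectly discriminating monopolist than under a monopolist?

PS rises by 3120.5

A monopolist chooses Q where MR = MC. MR = 122 − Q; setting this equal to 43 gives Q = 79 and P = 82.5.
PS = (82.5 − 43)·79 = 3120.5.
With perfect price discrimination, output is the efficient level Q = 158 (where demand meets MC), but every buyer pays their willingness to pay: CS = 0 and PS = total surplus.
PS = ½·(122 − 43)·158 = 6241.
Change in producer surplus: 6241 − 3120.5 = 3120.5.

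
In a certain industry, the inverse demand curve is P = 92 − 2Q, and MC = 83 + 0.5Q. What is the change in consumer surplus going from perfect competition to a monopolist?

CS falls by 8.96

Under competition P = MC: 92 − 2Q = 83 + 0.5Q ⇒ Q = 3.6, P = 84.8.
CS = ½·(92 − 84.8)·3.6 = 12.96.
The monopolist equates marginal revenue to marginal cost: 92 − 4Q = 83 + 0.5Q, so Q = 2. From demand, P = 88.
CS = ½·(92 − 88)·2 = 4.
Change in consumer surplus: 4 − 12.96 = −8.96.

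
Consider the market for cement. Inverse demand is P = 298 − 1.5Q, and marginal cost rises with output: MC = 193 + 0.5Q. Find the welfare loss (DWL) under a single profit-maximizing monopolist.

Under competition P = MC: 298 − 1.5Q = 193 + 0.5Q ⇒ Q = 52.5, P = 219.25.
A monopolist chooses Q where MR = MC. MR = 298 − 3Q; setting this equal to 193 + 0.5Q gives Q = 30 and P = 253.
CS = ½·(298 − 219.25)·52.5 = 33075/16; PS = (219.25·52.5 − 193·52.5 − ½·0.5·52.5²) = 11025/16; TS = 2756.25.
CS = ½·(298 − 253)·30 = 675; PS = (253·30 − 193·30 − ½·0.5·30²) = 1575; TS = 2250.
DWL = 2756.25 − 2250 = 506.25.

DWL = 506.25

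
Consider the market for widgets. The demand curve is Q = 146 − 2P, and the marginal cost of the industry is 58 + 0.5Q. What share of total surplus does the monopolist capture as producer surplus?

PS/TS = 0.75

Inverting demand: P = 73 − 0.5Q.
A monopolist chooses Q where MR = MC. MR = 73 − Q; setting this equal to 58 + 0.5Q gives Q = 10 and P = 68.
CS = ½·(73 − 68)·10 = 25.
PS = P·Q − VC(Q) = 68·10 − (58·10 + ½·0.5·10²) = 75.
Share captured = PS/TS = 75/100 = 0.75.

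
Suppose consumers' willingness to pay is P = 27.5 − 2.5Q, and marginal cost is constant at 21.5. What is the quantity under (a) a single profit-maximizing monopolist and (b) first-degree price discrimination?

The monopolist equates marginal revenue to marginal cost: 27.5 − 5Q = 21.5, so Q = 1.2. From demand, P = 24.5.
With perfect price discrimination, output is the efficient level Q = 2.4 (where demand meets MC), but every buyer pays their willingness to pay: CS = 0 and PS = total surplus.

Monopoly: Q = 1.2; Perfect PD: Q = 2.4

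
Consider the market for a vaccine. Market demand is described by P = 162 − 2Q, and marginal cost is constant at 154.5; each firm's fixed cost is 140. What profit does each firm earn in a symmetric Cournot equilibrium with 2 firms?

With 2 symmetric Cournot firms, each firm's FOC gives 162 − 6q = 154.5, so q = 1.25, Q = 2·1.25 = 2.5, and P = 157.
Each firm's profit = (157 − 154.5)·1.25 − 140 = −136.875.

π_i = −136.875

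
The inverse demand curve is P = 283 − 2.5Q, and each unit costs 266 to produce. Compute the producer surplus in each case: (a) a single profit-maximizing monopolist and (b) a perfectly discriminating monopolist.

Monopoly: PS = 28.9; Perfect PD: PS = 57.8

Monopoly sets MR = MC: 283 − 5Q = 266 ⇒ Q = 3.4, P = 283 − 2.5·3.4 = 274.5.
PS = (274.5 − 266)·3.4 = 28.9.
A perfectly discriminating monopolist sells every unit with P(Q) ≥ MC(Q), so output equals the competitive quantity Q = 6.8. Each buyer pays their reservation price, so CS = 0 and the firm captures all surplus.
PS = ½·(283 − 266)·6.8 = 57.8.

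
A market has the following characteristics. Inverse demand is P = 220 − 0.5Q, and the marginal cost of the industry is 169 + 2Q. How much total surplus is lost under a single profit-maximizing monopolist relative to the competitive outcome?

DWL = 14.45

Under competition P = MC: 220 − 0.5Q = 169 + 2Q ⇒ Q = 20.4, P = 209.8.
Monopoly sets MR = MC: 220 − Q = 169 + 2Q ⇒ Q = 17, P = 220 − 0.5·17 = 211.5.
CS = ½·(220 − 209.8)·20.4 = 104.04; PS = (209.8·20.4 − 169·20.4 − ½·2·20.4²) = 416.16; TS = 520.2.
CS = ½·(220 − 211.5)·17 = 72.25; PS = (211.5·17 − 169·17 − ½·2·17²) = 433.5; TS = 505.75.
DWL = 520.2 − 505.75 = 14.45.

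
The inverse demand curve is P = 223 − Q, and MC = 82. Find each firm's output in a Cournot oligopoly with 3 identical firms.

q_i = 35.25

Cournot with 3 identical firms: the symmetric best-response condition is 223 − 4q = 82. Each firm produces q = 35.25, total output Q = 105.75, price P = 117.25.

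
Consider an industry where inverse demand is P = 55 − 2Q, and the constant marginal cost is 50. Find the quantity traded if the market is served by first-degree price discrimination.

Q = 2.5

A perfectly discriminating monopolist sells every unit with P(Q) ≥ MC(Q), so output equals the competitive quantity Q = 2.5. Each buyer pays their reservation price, so CS = 0 and the firm captures all surplus.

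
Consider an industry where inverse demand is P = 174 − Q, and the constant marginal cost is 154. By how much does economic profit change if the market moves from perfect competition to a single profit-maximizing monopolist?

Economic profit rises by 100

Competitive firms price at marginal cost: P = 154, giving Q = 20.
Profit = (154 − 154)·20 = 0.
Monopoly sets MR = MC: 174 − 2Q = 154 ⇒ Q = 10, P = 174 − 10 = 164.
Profit = (164 − 154)·10 = 100.
Change in economic profit: 100 − 0 = 100.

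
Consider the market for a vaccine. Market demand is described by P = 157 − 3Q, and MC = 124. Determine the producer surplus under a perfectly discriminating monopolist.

PS = 181.5

Under first-degree price discrimination the firm charges each unit its demand price and produces up to where P = MC, i.e. Q = 11. Consumer surplus is zero; producer surplus equals total surplus.
PS = ½·(157 − 124)·11 = 181.5.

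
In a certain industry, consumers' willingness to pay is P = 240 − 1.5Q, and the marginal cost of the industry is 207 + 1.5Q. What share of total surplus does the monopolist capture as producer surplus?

A monopolist chooses Q where MR = MC. MR = 240 − 3Q; setting this equal to 207 + 1.5Q gives Q = 22/3 and P = 229.
CS = ½·(240 − 229)·22/3 = 121/3.
PS = P·Q − VC(Q) = 229·22/3 − (207·22/3 + ½·1.5·(22/3)²) = 121.
Share captured = PS/TS = 121/(484/3) = 0.75.

PS/TS = 0.75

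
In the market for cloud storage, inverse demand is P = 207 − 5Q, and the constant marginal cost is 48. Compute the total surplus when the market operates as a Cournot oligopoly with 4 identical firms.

TS = 2426.976

In a 4-firm Cournot equilibrium, symmetry and the first-order condition give q = (207 − 48)/(25) = 6.36. So Q = 25.44 and P = 79.8.
CS = ½·(207 − 79.8)·25.44 = 1617.984; PS = (79.8 − 48)·25.44 = 808.992; TS = 2426.976.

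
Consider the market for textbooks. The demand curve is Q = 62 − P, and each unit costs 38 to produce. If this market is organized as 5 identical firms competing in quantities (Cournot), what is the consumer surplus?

Inverting demand: P = 62 − Q.
In a 5-firm Cournot equilibrium, symmetry and the first-order condition give q = (62 − 38)/(6) = 4. So Q = 20 and P = 42.
CS = ½·(62 − 42)·20 = 200.

CS = 200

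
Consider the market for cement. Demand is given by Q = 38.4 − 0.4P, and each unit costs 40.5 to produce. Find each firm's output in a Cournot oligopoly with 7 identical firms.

Inverting demand: P = 96 − 2.5Q.
Cournot with 7 identical firms: the symmetric best-response condition is 96 − 20q = 40.5. Each firm produces q = 2.775, total output Q = 19.425, price P = 759/16.

q_i = 2.775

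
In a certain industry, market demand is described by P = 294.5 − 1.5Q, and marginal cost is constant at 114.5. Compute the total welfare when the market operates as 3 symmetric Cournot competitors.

TS = 10125

In a 3-firm Cournot equilibrium, symmetry and the first-order condition give q = (294.5 − 114.5)/(6) = 30. So Q = 90 and P = 159.5.
CS = ½·(294.5 − 159.5)·90 = 6075; PS = (159.5 − 114.5)·90 = 4050; TS = 10125.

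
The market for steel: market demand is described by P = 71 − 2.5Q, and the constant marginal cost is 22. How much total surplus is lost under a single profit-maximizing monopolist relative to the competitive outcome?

DWL = 120.05

Competitive firms price at marginal cost: P = 22, giving Q = 19.6.
A monopolist chooses Q where MR = MC. MR = 71 − 5Q; setting this equal to 22 gives Q = 9.8 and P = 46.5.
DWL is the triangle between Q = 9.8 and Q = 19.6: ½·(19.6 − 9.8)·(46.5 − 22) = 120.05.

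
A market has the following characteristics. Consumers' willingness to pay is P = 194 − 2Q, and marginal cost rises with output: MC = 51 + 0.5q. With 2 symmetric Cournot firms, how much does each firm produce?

In a 2-firm Cournot equilibrium, symmetry and the first-order condition give q = (194 − 51)/(6.5) = 22. So Q = 44 and P = 106.

q_i = 22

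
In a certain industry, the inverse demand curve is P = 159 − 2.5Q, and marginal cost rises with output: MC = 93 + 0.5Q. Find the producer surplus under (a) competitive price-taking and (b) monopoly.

Competition: PS = 121; Monopoly: PS = 396

Competitive equilibrium sets price equal to marginal cost: 159 − 2.5Q = 93 + 0.5Q, so Q = 22 and P = 104.
PS = P·Q − VC(Q) = 104·22 − (93·22 + ½·0.5·22²) = 121.
Monopoly sets MR = MC: 159 − 5Q = 93 + 0.5Q ⇒ Q = 12, P = 159 − 2.5·12 = 129.
PS = P·Q − VC(Q) = 129·12 − (93·12 + ½·0.5·12²) = 396.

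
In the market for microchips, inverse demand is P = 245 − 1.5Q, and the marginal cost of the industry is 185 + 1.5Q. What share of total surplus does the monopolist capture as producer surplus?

A monopolist chooses Q where MR = MC. MR = 245 − 3Q; setting this equal to 185 + 1.5Q gives Q = 40/3 and P = 225.
CS = ½·(245 − 225)·40/3 = 400/3.
PS = P·Q − VC(Q) = 225·40/3 − (185·40/3 + ½·1.5·(40/3)²) = 400.
Share captured = PS/TS = 400/(1600/3) = 0.75.

PS/TS = 0.75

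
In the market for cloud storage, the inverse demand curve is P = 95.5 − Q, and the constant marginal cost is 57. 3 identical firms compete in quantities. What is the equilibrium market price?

P = 66.625

With 3 symmetric Cournot firms, each firm's FOC gives 95.5 − 4q = 57, so q = 9.625, Q = 3·9.625 = 28.875, and P = 66.625.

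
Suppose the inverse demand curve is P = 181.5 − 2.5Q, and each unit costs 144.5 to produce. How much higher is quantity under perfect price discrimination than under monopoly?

Q rises by 7.4

Monopoly sets MR = MC: 181.5 − 5Q = 144.5 ⇒ Q = 7.4, P = 181.5 − 2.5·7.4 = 163.
With perfect price discrimination, output is the efficient level Q = 14.8 (where demand meets MC), but every buyer pays their willingness to pay: CS = 0 and PS = total surplus.
Change in quantity: 14.8 − 7.4 = 7.4.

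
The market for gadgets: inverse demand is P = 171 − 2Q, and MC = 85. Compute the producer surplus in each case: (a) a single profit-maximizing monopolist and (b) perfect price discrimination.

The monopolist equates marginal revenue to marginal cost: 171 − 4Q = 85, so Q = 21.5. From demand, P = 128.
PS = (128 − 85)·21.5 = 924.5.
A perfectly discriminating monopolist sells every unit with P(Q) ≥ MC(Q), so output equals the competitive quantity Q = 43. Each buyer pays their reservation price, so CS = 0 and the firm captures all surplus.
PS = ½·(171 − 85)·43 = 1849.

Monopoly: PS = 924.5; Perfect PD: PS = 1849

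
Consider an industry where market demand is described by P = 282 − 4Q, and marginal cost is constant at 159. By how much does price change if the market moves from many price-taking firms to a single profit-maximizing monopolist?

Competitive firms price at marginal cost: P = 159, giving Q = 30.75.
The monopolist equates marginal revenue to marginal cost: 282 − 8Q = 159, so Q = 15.375. From demand, P = 220.5.
Change in price: 220.5 − 159 = 61.5.

P rises by 61.5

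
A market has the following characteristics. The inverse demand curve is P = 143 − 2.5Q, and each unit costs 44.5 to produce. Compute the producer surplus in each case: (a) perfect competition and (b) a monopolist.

Under competition P = MC = 44.5, so Q = (143 − 44.5)/2.5 = 39.4.
PS = (44.5 − 44.5)·39.4 = 0.
Monopoly sets MR = MC: 143 − 5Q = 44.5 ⇒ Q = 19.7, P = 143 − 2.5·19.7 = 93.75.
PS = (93.75 − 44.5)·19.7 = 970.225.

Competition: PS = 0; Monopoly: PS = 970.225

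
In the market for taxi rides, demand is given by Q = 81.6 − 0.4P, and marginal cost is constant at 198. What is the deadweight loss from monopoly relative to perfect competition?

DWL = 1.8

Inverting demand: P = 204 − 2.5Q.
Competitive firms price at marginal cost: P = 198, giving Q = 2.4.
A monopolist chooses Q where MR = MC. MR = 204 − 5Q; setting this equal to 198 gives Q = 1.2 and P = 201.
DWL is the triangle between Q = 1.2 and Q = 2.4: ½·(2.4 − 1.2)·(201 − 198) = 1.8.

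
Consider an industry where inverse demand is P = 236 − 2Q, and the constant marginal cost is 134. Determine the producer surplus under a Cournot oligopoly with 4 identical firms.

PS = 832.32

With 4 symmetric Cournot firms, each firm's FOC gives 236 − 10q = 134, so q = 10.2, Q = 4·10.2 = 40.8, and P = 154.4.
PS = (154.4 − 134)·40.8 = 832.32.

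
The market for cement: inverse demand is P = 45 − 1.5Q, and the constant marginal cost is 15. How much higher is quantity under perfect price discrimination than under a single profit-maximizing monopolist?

The monopolist equates marginal revenue to marginal cost: 45 − 3Q = 15, so Q = 10. From demand, P = 30.
Under first-degree price discrimination the firm charges each unit its demand price and produces up to where P = MC, i.e. Q = 20. Consumer surplus is zero; producer surplus equals total surplus.
Change in quantity: 20 − 10 = 10.

Quantity rises by 10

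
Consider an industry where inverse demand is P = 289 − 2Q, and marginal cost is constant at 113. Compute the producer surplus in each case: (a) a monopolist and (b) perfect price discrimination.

Monopoly: PS = 3872; Perfect PD: PS = 7744

A monopolist chooses Q where MR = MC. MR = 289 − 4Q; setting this equal to 113 gives Q = 44 and P = 201.
PS = (201 − 113)·44 = 3872.
Under first-degree price discrimination the firm charges each unit its demand price and produces up to where P = MC, i.e. Q = 88. Consumer surplus is zero; producer surplus equals total surplus.
PS = ½·(289 − 113)·88 = 7744.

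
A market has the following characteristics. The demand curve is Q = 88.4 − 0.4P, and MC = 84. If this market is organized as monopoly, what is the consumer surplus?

CS = 938.45

Inverting demand: P = 221 − 2.5Q.
A monopolist chooses Q where MR = MC. MR = 221 − 5Q; setting this equal to 84 gives Q = 27.4 and P = 152.5.
CS = ½·(221 − 152.5)·27.4 = 938.45.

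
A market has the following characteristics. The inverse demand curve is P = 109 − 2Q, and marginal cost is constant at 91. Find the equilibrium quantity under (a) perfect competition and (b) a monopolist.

Competition: Q = 9; Monopoly: Q = 4.5

Under competition P = MC = 91, so Q = (109 − 91)/2 = 9.
Monopoly sets MR = MC: 109 − 4Q = 91 ⇒ Q = 4.5, P = 109 − 2·4.5 = 100.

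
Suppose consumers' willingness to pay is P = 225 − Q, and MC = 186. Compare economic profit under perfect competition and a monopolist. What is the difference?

Economic profit rises by 380.25

Perfect competition: P = MC = 186, so 225 − Q = 186 and Q = 39.
Profit = (186 − 186)·39 = 0.
Monopoly sets MR = MC: 225 − 2Q = 186 ⇒ Q = 19.5, P = 225 − 19.5 = 205.5.
Profit = (205.5 − 186)·19.5 = 380.25.
Change in economic profit: 380.25 − 0 = 380.25.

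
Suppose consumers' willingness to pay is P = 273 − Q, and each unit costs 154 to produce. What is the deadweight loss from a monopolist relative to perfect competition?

DWL = 1770.125

Perfect competition: P = MC = 154, so 273 − Q = 154 and Q = 119.
A monopolist chooses Q where MR = MC. MR = 273 − 2Q; setting this equal to 154 gives Q = 59.5 and P = 213.5.
DWL is the triangle between Q = 59.5 and Q = 119: ½·(119 − 59.5)·(213.5 − 154) = 1770.125.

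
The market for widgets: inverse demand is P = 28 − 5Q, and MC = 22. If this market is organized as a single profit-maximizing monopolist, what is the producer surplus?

A monopolist chooses Q where MR = MC. MR = 28 − 10Q; setting this equal to 22 gives Q = 0.6 and P = 25.
PS = (25 − 22)·0.6 = 1.8.

PS = 1.8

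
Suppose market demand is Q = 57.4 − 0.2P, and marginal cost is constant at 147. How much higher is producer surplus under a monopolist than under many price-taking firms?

Producer surplus rises by 980

Inverting demand: P = 287 − 5Q.
Competitive firms price at marginal cost: P = 147, giving Q = 28.
PS = (147 − 147)·28 = 0.
Monopoly sets MR = MC: 287 − 10Q = 147 ⇒ Q = 14, P = 287 − 5·14 = 217.
PS = (217 − 147)·14 = 980.
Change in producer surplus: 980 − 0 = 980.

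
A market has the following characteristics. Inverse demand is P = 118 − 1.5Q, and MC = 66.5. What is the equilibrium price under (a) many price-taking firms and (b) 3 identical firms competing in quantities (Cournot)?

Competition: P = 66.5; Cournot: P = 79.375

Perfect competition: P = MC = 66.5, so 118 − 1.5Q = 66.5 and Q = 103/3.
Cournot with 3 identical firms: the symmetric best-response condition is 118 − 6q = 66.5. Each firm produces q = 103/12, total output Q = 25.75, price P = 79.375.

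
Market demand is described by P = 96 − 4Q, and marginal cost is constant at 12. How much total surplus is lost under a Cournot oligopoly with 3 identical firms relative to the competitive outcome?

DWL = 55.125

Perfect competition: P = MC = 12, so 96 − 4Q = 12 and Q = 21.
In a 3-firm Cournot equilibrium, symmetry and the first-order condition give q = (96 − 12)/(16) = 5.25. So Q = 15.75 and P = 33.
DWL is the triangle between Q = 15.75 and Q = 21: ½·(21 − 15.75)·(33 − 12) = 55.125.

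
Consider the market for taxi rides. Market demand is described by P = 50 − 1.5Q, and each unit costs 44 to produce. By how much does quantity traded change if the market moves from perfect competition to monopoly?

Under competition P = MC = 44, so Q = (50 − 44)/1.5 = 4.
Monopoly sets MR = MC: 50 − 3Q = 44 ⇒ Q = 2, P = 50 − 1.5·2 = 47.
Change in quantity traded: 2 − 4 = −2.

Quantity traded falls by 2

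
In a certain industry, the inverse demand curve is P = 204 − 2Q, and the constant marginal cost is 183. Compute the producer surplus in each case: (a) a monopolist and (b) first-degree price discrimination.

Monopoly: PS = 55.125; Perfect PD: PS = 110.25

The monopolist equates marginal revenue to marginal cost: 204 − 4Q = 183, so Q = 5.25. From demand, P = 193.5.
PS = (193.5 − 183)·5.25 = 55.125.
With perfect price discrimination, output is the efficient level Q = 10.5 (where demand meets MC), but every buyer pays their willingness to pay: CS = 0 and PS = total surplus.
PS = ½·(204 − 183)·10.5 = 110.25.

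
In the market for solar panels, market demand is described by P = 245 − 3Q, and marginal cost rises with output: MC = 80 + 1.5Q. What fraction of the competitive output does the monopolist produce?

Monopoly sets MR = MC: 245 − 6Q = 80 + 1.5Q ⇒ Q = 22, P = 245 − 3·22 = 179.
Under competition P = MC: 245 − 3Q = 80 + 1.5Q ⇒ Q = 110/3, P = 135.
Ratio Q_m/Q_c = 22/(110/3) = 0.6.

Q_m/Q_c = 0.6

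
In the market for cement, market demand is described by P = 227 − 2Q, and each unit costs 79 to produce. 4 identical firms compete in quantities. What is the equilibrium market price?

Cournot with 4 identical firms: the symmetric best-response condition is 227 − 10q = 79. Each firm produces q = 14.8, total output Q = 59.2, price P = 108.6.

P = 108.6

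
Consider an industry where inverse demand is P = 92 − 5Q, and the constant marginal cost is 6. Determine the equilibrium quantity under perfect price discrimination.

Q = 17.2

With perfect price discrimination, output is the efficient level Q = 17.2 (where demand meets MC), but every buyer pays their willingness to pay: CS = 0 and PS = total surplus.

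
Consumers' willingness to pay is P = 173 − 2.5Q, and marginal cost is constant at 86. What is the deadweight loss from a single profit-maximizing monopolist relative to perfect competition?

Under competition P = MC = 86, so Q = (173 − 86)/2.5 = 34.8.
The monopolist equates marginal revenue to marginal cost: 173 − 5Q = 86, so Q = 17.4. From demand, P = 129.5.
DWL is the triangle between Q = 17.4 and Q = 34.8: ½·(34.8 − 17.4)·(129.5 − 86) = 378.45.

DWL = 378.45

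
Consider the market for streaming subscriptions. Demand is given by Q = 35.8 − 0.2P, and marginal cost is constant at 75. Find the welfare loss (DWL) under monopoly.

DWL = 270.4

Inverting demand: P = 179 − 5Q.
Competitive firms price at marginal cost: P = 75, giving Q = 20.8.
The monopolist equates marginal revenue to marginal cost: 179 − 10Q = 75, so Q = 10.4. From demand, P = 127.
DWL is the triangle between Q = 10.4 and Q = 20.8: ½·(20.8 − 10.4)·(127 − 75) = 270.4.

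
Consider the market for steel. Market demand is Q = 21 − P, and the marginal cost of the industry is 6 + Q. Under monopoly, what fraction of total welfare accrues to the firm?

PS/TS = 0.75

Inverting demand: P = 21 − Q.
The monopolist equates marginal revenue to marginal cost: 21 − 2Q = 6 + Q, so Q = 5. From demand, P = 16.
CS = ½·(21 − 16)·5 = 12.5.
PS = P·Q − VC(Q) = 16·5 − (6·5 + ½·1·5²) = 37.5.
Share captured = PS/TS = 37.5/50 = 0.75.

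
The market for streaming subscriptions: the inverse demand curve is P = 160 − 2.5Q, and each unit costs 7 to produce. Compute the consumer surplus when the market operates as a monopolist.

The monopolist equates marginal revenue to marginal cost: 160 − 5Q = 7, so Q = 30.6. From demand, P = 83.5.
CS = ½·(160 − 83.5)·30.6 = 1170.45.

CS = 1170.45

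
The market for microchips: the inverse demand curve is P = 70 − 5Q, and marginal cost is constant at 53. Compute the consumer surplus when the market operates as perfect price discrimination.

CS = 0

Under first-degree price discrimination the firm charges each unit its demand price and produces up to where P = MC, i.e. Q = 3.4. Consumer surplus is zero; producer surplus equals total surplus.
CS = 0.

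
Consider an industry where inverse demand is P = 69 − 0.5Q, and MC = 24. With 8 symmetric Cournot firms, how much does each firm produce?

With 8 symmetric Cournot firms, each firm's FOC gives 69 − 4.5q = 24, so q = 10, Q = 8·10 = 80, and P = 29.

q_i = 10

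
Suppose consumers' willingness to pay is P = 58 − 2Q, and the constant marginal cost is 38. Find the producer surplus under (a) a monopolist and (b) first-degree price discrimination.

A monopolist chooses Q where MR = MC. MR = 58 − 4Q; setting this equal to 38 gives Q = 5 and P = 48.
PS = (48 − 38)·5 = 50.
With perfect price discrimination, output is the efficient level Q = 10 (where demand meets MC), but every buyer pays their willingness to pay: CS = 0 and PS = total surplus.
PS = ½·(58 − 38)·10 = 100.

Monopoly: PS = 50; Perfect PD: PS = 100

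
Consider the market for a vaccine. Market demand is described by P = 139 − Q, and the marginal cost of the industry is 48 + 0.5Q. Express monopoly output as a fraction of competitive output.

Q_m/Q_c = 0.6

Monopoly sets MR = MC: 139 − 2Q = 48 + 0.5Q ⇒ Q = 36.4, P = 139 − 36.4 = 102.6.
Competitive equilibrium sets price equal to marginal cost: 139 − Q = 48 + 0.5Q, so Q = 182/3 and P = 235/3.
Ratio Q_m/Q_c = 36.4/(182/3) = 0.6.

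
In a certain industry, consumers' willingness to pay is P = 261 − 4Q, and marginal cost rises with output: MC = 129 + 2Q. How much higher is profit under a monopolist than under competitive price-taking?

Profit rises by 387.2

Under competition P = MC: 261 − 4Q = 129 + 2Q ⇒ Q = 22, P = 173.
Profit = 173·22 − (129·22 + ½·2·22²) = 484.
The monopolist equates marginal revenue to marginal cost: 261 − 8Q = 129 + 2Q, so Q = 13.2. From demand, P = 208.2.
Profit = 208.2·13.2 − (129·13.2 + ½·2·13.2²) = 871.2.
Change in profit: 871.2 − 484 = 387.2.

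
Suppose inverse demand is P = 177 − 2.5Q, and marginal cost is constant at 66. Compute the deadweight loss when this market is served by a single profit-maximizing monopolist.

Perfect competition: P = MC = 66, so 177 − 2.5Q = 66 and Q = 44.4.
Monopoly sets MR = MC: 177 − 5Q = 66 ⇒ Q = 22.2, P = 177 − 2.5·22.2 = 121.5.
DWL is the triangle between Q = 22.2 and Q = 44.4: ½·(44.4 − 22.2)·(121.5 − 66) = 616.05.

DWL = 616.05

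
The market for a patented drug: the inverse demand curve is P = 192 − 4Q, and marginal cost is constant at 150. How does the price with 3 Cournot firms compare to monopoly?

Cournot: P = 160.5; Monopoly: P = 171

In a 3-firm Cournot equilibrium, symmetry and the first-order condition give q = (192 − 150)/(16) = 2.625. So Q = 7.875 and P = 160.5.
Monopoly sets MR = MC: 192 − 8Q = 150 ⇒ Q = 5.25, P = 192 − 4·5.25 = 171.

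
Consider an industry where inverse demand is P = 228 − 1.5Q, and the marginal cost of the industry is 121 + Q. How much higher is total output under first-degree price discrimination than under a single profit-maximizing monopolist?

Q rises by 16.05

The monopolist equates marginal revenue to marginal cost: 228 − 3Q = 121 + Q, so Q = 26.75. From demand, P = 187.875.
Under first-degree price discrimination the firm charges each unit its demand price and produces up to where P = MC, i.e. Q = 42.8. Consumer surplus is zero; producer surplus equals total surplus.
Change in total output: 42.8 − 26.75 = 16.05.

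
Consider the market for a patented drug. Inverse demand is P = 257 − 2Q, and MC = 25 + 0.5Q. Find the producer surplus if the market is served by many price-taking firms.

Competitive equilibrium sets price equal to marginal cost: 257 − 2Q = 25 + 0.5Q, so Q = 92.8 and P = 71.4.
PS = P·Q − VC(Q) = 71.4·92.8 − (25·92.8 + ½·0.5·92.8²) = 2152.96.

PS = 2152.96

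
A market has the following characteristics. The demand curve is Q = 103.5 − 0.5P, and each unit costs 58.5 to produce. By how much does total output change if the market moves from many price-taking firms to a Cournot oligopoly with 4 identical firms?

Q falls by 14.85

Inverting demand: P = 207 − 2Q.
Under competition P = MC = 58.5, so Q = (207 − 58.5)/2 = 74.25.
Cournot with 4 identical firms: the symmetric best-response condition is 207 − 10q = 58.5. Each firm produces q = 14.85, total output Q = 59.4, price P = 88.2.
Change in total output: 59.4 − 74.25 = −14.85.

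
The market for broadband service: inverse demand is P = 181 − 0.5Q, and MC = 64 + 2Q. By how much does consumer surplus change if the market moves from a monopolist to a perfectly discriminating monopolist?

CS falls by 380.25

A monopolist chooses Q where MR = MC. MR = 181 − Q; setting this equal to 64 + 2Q gives Q = 39 and P = 161.5.
CS = ½·(181 − 161.5)·39 = 380.25.
With perfect price discrimination, output is the efficient level Q = 46.8 (where demand meets MC), but every buyer pays their willingness to pay: CS = 0 and PS = total surplus.
CS = 0.
Change in consumer surplus: 0 − 380.25 = −380.25.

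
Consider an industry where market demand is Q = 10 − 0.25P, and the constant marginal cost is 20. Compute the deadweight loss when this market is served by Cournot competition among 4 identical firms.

Inverting demand: P = 40 − 4Q.
Perfect competition: P = MC = 20, so 40 − 4Q = 20 and Q = 5.
With 4 symmetric Cournot firms, each firm's FOC gives 40 − 20q = 20, so q = 1, Q = 4·1 = 4, and P = 24.
DWL is the triangle between Q = 4 and Q = 5: ½·(5 − 4)·(24 − 20) = 2.

DWL = 2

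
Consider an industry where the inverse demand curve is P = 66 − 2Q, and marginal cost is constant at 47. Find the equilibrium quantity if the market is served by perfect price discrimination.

Q = 9.5

A perfectly discriminating monopolist sells every unit with P(Q) ≥ MC(Q), so output equals the competitive quantity Q = 9.5. Each buyer pays their reservation price, so CS = 0 and the firm captures all surplus.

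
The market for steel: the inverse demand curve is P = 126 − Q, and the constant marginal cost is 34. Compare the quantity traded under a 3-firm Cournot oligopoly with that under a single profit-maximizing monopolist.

Cournot: Q = 69; Monopoly: Q = 46

In a 3-firm Cournot equilibrium, symmetry and the first-order condition give q = (126 − 34)/(4) = 23. So Q = 69 and P = 57.
A monopolist chooses Q where MR = MC. MR = 126 − 2Q; setting this equal to 34 gives Q = 46 and P = 80.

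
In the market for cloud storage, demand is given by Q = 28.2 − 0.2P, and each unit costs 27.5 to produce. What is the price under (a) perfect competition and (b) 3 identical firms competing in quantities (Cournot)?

Competition: P = 27.5; Cournot: P = 55.875

Inverting demand: P = 141 − 5Q.
Perfect competition: P = MC = 27.5, so 141 − 5Q = 27.5 and Q = 22.7.
Cournot with 3 identical firms: the symmetric best-response condition is 141 − 20q = 27.5. Each firm produces q = 5.675, total output Q = 17.025, price P = 55.875.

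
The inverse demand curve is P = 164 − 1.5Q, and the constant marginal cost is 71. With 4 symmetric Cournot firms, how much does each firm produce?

q_i = 12.4

In a 4-firm Cournot equilibrium, symmetry and the first-order condition give q = (164 − 71)/(7.5) = 12.4. So Q = 49.6 and P = 89.6.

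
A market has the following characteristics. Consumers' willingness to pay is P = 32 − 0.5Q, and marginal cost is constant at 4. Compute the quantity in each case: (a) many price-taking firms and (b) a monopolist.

Under competition P = MC = 4, so Q = (32 − 4)/0.5 = 56.
Monopoly sets MR = MC: 32 − Q = 4 ⇒ Q = 28, P = 32 − 0.5·28 = 18.

Competition: Q = 56; Monopoly: Q = 28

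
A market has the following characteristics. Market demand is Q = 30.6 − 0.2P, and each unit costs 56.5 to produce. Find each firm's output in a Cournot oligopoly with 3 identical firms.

q_i = 4.825

Inverting demand: P = 153 − 5Q.
In a 3-firm Cournot equilibrium, symmetry and the first-order condition give q = (153 − 56.5)/(20) = 4.825. So Q = 14.475 and P = 80.625.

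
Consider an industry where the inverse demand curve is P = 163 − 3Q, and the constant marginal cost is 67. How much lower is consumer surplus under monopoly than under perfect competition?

Consumer surplus falls by 1152

Competitive firms price at marginal cost: P = 67, giving Q = 32.
CS = ½·(163 − 67)·32 = 1536.
Monopoly sets MR = MC: 163 − 6Q = 67 ⇒ Q = 16, P = 163 − 3·16 = 115.
CS = ½·(163 − 115)·16 = 384.
Change in consumer surplus: 384 − 1536 = −1152.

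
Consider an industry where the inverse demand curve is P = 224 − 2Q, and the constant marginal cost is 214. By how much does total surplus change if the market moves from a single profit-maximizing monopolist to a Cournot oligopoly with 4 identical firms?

Monopoly sets MR = MC: 224 − 4Q = 214 ⇒ Q = 2.5, P = 224 − 2·2.5 = 219.
CS = ½·(224 − 219)·2.5 = 6.25; PS = (219 − 214)·2.5 = 12.5; TS = 18.75.
With 4 symmetric Cournot firms, each firm's FOC gives 224 − 10q = 214, so q = 1, Q = 4·1 = 4, and P = 216.
CS = ½·(224 − 216)·4 = 16; PS = (216 − 214)·4 = 8; TS = 24.
Change in total surplus: 24 − 18.75 = 5.25.

TS rises by 5.25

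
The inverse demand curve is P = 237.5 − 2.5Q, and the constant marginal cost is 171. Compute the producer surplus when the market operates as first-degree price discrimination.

With perfect price discrimination, output is the efficient level Q = 26.6 (where demand meets MC), but every buyer pays their willingness to pay: CS = 0 and PS = total surplus.
PS = ½·(237.5 − 171)·26.6 = 884.45.

PS = 884.45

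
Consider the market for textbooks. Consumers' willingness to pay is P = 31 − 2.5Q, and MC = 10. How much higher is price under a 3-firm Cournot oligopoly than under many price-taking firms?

Competitive firms price at marginal cost: P = 10, giving Q = 8.4.
Cournot with 3 identical firms: the symmetric best-response condition is 31 − 10q = 10. Each firm produces q = 2.1, total output Q = 6.3, price P = 15.25.
Change in price: 15.25 − 10 = 5.25.

Price rises by 5.25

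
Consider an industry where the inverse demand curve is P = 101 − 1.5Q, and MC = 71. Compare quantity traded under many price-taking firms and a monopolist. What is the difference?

Quantity traded falls by 10

Under competition P = MC = 71, so Q = (101 − 71)/1.5 = 20.
Monopoly sets MR = MC: 101 − 3Q = 71 ⇒ Q = 10, P = 101 − 1.5·10 = 86.
Change in quantity traded: 10 − 20 = −10.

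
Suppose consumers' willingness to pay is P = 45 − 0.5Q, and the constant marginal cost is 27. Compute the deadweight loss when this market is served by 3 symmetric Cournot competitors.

Perfect competition: P = MC = 27, so 45 − 0.5Q = 27 and Q = 36.
With 3 symmetric Cournot firms, each firm's FOC gives 45 − 2q = 27, so q = 9, Q = 3·9 = 27, and P = 31.5.
DWL is the triangle between Q = 27 and Q = 36: ½·(36 − 27)·(31.5 − 27) = 20.25.

DWL = 20.25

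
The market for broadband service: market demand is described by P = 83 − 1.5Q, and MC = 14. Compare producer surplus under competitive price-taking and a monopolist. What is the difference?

Under competition P = MC = 14, so Q = (83 − 14)/1.5 = 46.
PS = (14 − 14)·46 = 0.
Monopoly sets MR = MC: 83 − 3Q = 14 ⇒ Q = 23, P = 83 − 1.5·23 = 48.5.
PS = (48.5 − 14)·23 = 793.5.
Change in producer surplus: 793.5 − 0 = 793.5.

PS rises by 793.5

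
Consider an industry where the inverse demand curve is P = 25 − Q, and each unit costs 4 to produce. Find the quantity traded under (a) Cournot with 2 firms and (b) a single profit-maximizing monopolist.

Cournot with 2 identical firms: the symmetric best-response condition is 25 − 3q = 4. Each firm produces q = 7, total output Q = 14, price P = 11.
Monopoly sets MR = MC: 25 − 2Q = 4 ⇒ Q = 10.5, P = 25 − 10.5 = 14.5.

Cournot: Q = 14; Monopoly: Q = 10.5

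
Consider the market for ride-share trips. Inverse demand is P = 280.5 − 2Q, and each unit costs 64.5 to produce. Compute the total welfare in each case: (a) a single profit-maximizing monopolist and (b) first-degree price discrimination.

A monopolist chooses Q where MR = MC. MR = 280.5 − 4Q; setting this equal to 64.5 gives Q = 54 and P = 172.5.
CS = ½·(280.5 − 172.5)·54 = 2916; PS = (172.5 − 64.5)·54 = 5832; TS = 8748.
Under first-degree price discrimination the firm charges each unit its demand price and produces up to where P = MC, i.e. Q = 108. Consumer surplus is zero; producer surplus equals total surplus.
TS = 11664 (equal to competitive TS).

Monopoly: TS = 8748; Perfect PD: TS = 11664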